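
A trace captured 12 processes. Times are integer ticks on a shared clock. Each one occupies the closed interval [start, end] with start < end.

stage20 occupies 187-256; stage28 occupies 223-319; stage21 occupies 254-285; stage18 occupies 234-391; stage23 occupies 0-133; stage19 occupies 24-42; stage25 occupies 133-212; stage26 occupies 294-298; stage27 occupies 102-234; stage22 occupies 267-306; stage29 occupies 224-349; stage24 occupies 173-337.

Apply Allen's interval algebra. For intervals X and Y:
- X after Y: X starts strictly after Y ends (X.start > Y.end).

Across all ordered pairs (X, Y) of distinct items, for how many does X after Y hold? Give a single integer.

30

Checking all 132 ordered pairs for relation 'after'; matching pairs in alphabetical order:
(stage18, stage19): stage18 after stage19 ✓
(stage18, stage23): stage18 after stage23 ✓
(stage18, stage25): stage18 after stage25 ✓
(stage20, stage19): stage20 after stage19 ✓
(stage20, stage23): stage20 after stage23 ✓
(stage21, stage19): stage21 after stage19 ✓
(stage21, stage23): stage21 after stage23 ✓
(stage21, stage25): stage21 after stage25 ✓
(stage21, stage27): stage21 after stage27 ✓
(stage22, stage19): stage22 after stage19 ✓
(stage22, stage20): stage22 after stage20 ✓
(stage22, stage23): stage22 after stage23 ✓
(stage22, stage25): stage22 after stage25 ✓
(stage22, stage27): stage22 after stage27 ✓
(stage24, stage19): stage24 after stage19 ✓
(stage24, stage23): stage24 after stage23 ✓
(stage25, stage19): stage25 after stage19 ✓
(stage26, stage19): stage26 after stage19 ✓
(stage26, stage20): stage26 after stage20 ✓
(stage26, stage21): stage26 after stage21 ✓
(stage26, stage23): stage26 after stage23 ✓
(stage26, stage25): stage26 after stage25 ✓
(stage26, stage27): stage26 after stage27 ✓
(stage27, stage19): stage27 after stage19 ✓
... plus 6 further pairs not listed.
Count: 30.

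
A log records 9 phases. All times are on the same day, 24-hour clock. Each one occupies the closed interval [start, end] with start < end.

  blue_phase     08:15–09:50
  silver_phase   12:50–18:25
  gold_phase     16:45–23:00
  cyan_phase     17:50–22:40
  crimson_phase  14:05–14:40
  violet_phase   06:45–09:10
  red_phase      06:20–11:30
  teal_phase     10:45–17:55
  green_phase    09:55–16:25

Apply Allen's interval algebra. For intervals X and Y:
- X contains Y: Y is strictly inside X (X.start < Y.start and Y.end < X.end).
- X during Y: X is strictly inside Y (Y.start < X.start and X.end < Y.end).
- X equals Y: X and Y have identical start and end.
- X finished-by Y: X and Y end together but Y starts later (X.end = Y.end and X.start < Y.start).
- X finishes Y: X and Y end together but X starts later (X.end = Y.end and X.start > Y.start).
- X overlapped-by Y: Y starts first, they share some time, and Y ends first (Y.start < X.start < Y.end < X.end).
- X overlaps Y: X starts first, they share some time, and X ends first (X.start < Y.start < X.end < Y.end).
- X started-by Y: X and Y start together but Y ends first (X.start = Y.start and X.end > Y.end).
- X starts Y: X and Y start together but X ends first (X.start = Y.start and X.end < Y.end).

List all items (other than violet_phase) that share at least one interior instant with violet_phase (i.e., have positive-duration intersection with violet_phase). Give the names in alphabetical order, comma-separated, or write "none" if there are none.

blue_phase, red_phase

Target violet_phase = [06:45, 09:10].
blue_phase [08:15, 09:50] → overlapped-by → yes.
crimson_phase [14:05, 14:40] → after → no.
cyan_phase [17:50, 22:40] → after → no.
gold_phase [16:45, 23:00] → after → no.
green_phase [09:55, 16:25] → after → no.
red_phase [06:20, 11:30] → contains → yes.
silver_phase [12:50, 18:25] → after → no.
teal_phase [10:45, 17:55] → after → no.
Result: blue_phase, red_phase.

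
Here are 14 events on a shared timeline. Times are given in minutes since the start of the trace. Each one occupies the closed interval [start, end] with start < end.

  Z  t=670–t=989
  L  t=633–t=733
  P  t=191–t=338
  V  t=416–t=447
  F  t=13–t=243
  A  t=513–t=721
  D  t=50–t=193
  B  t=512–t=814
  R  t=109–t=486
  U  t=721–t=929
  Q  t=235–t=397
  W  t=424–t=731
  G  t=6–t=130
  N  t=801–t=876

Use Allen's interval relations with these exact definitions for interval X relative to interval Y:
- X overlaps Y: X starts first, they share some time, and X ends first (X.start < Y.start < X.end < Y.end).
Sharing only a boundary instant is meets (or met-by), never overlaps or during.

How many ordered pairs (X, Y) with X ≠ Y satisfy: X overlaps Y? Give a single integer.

22

Checking all 182 ordered pairs for relation 'overlaps'; matching pairs in alphabetical order:
(A, L): A overlaps L ✓
(A, Z): A overlaps Z ✓
(B, N): B overlaps N ✓
(B, U): B overlaps U ✓
(B, Z): B overlaps Z ✓
(D, P): D overlaps P ✓
(D, R): D overlaps R ✓
(F, P): F overlaps P ✓
(F, Q): F overlaps Q ✓
(F, R): F overlaps R ✓
(G, D): G overlaps D ✓
(G, F): G overlaps F ✓
(G, R): G overlaps R ✓
(L, U): L overlaps U ✓
(L, Z): L overlaps Z ✓
(P, Q): P overlaps Q ✓
(R, W): R overlaps W ✓
(V, W): V overlaps W ✓
(W, B): W overlaps B ✓
(W, L): W overlaps L ✓
(W, U): W overlaps U ✓
(W, Z): W overlaps Z ✓
Count: 22.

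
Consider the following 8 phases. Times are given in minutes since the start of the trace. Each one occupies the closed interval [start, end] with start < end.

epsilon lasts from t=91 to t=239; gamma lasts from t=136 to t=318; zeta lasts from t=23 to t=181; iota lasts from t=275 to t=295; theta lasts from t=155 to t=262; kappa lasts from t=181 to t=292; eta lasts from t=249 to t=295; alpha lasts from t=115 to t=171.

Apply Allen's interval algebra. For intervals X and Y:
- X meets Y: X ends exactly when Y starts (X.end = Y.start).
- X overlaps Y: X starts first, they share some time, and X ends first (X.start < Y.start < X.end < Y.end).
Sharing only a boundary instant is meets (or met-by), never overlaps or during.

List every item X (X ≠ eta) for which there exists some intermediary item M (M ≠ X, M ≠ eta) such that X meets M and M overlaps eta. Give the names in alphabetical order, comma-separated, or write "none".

Target eta = [t=249, t=295].
Intermediaries M with M overlaps eta: kappa, theta.
Via kappa — items with X meets kappa: zeta.
Via theta — items with X meets theta: none.
Union: zeta.

zeta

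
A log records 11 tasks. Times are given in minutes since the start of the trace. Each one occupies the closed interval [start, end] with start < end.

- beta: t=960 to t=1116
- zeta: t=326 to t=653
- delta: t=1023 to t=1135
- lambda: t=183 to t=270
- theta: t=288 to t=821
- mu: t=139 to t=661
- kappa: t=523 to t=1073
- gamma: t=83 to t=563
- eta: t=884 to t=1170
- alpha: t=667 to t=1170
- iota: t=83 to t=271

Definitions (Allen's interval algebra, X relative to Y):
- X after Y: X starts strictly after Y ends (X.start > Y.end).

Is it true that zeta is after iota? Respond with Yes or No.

zeta = [t=326, t=653], iota = [t=83, t=271].
Actual relation of zeta to iota: after.
Asked whether 'after' holds → Yes.

Yes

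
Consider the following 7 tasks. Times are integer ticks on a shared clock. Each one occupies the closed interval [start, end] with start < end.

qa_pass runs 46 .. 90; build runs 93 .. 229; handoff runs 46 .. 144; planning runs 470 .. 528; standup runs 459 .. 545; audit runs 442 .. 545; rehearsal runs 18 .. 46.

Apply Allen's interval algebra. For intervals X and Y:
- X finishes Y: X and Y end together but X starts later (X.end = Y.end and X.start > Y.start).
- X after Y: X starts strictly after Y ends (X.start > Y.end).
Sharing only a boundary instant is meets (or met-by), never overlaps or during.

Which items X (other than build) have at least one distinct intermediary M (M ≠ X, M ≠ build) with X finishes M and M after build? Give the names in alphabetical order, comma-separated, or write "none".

standup

Target build = [93, 229].
Intermediaries M with M after build: audit, planning, standup.
Via audit — items with X finishes audit: standup.
Via planning — items with X finishes planning: none.
Via standup — items with X finishes standup: none.
Union: standup.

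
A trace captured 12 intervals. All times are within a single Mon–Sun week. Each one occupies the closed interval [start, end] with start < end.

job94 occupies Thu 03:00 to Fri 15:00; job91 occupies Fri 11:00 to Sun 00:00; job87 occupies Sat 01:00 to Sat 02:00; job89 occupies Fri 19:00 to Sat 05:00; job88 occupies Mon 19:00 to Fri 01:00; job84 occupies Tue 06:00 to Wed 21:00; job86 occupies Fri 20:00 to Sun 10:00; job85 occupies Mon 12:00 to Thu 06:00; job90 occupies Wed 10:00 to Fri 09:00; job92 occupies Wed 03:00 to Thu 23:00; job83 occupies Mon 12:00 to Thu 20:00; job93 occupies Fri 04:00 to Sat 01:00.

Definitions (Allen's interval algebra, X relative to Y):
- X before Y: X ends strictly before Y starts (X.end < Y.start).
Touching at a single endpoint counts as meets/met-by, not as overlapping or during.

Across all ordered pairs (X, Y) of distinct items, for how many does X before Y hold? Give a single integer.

33

Checking all 132 ordered pairs for relation 'before'; matching pairs in alphabetical order:
(job83, job86): job83 before job86 ✓
(job83, job87): job83 before job87 ✓
(job83, job89): job83 before job89 ✓
(job83, job91): job83 before job91 ✓
(job83, job93): job83 before job93 ✓
(job84, job86): job84 before job86 ✓
(job84, job87): job84 before job87 ✓
(job84, job89): job84 before job89 ✓
(job84, job91): job84 before job91 ✓
(job84, job93): job84 before job93 ✓
(job84, job94): job84 before job94 ✓
(job85, job86): job85 before job86 ✓
(job85, job87): job85 before job87 ✓
(job85, job89): job85 before job89 ✓
(job85, job91): job85 before job91 ✓
(job85, job93): job85 before job93 ✓
(job88, job86): job88 before job86 ✓
(job88, job87): job88 before job87 ✓
(job88, job89): job88 before job89 ✓
(job88, job91): job88 before job91 ✓
(job88, job93): job88 before job93 ✓
(job90, job86): job90 before job86 ✓
(job90, job87): job90 before job87 ✓
(job90, job89): job90 before job89 ✓
... plus 9 further pairs not listed.
Count: 33.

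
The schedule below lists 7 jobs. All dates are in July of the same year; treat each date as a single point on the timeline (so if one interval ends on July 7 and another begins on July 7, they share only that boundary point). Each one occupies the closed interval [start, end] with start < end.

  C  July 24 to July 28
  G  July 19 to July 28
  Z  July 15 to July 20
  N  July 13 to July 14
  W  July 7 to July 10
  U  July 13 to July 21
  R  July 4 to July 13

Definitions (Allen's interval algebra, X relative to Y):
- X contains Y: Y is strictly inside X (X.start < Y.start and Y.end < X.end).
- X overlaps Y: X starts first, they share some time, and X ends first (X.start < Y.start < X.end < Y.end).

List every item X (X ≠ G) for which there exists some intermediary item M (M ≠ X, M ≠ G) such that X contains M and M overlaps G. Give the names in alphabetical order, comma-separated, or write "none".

Target G = [July 19, July 28].
Intermediaries M with M overlaps G: U, Z.
Via U — items with X contains U: none.
Via Z — items with X contains Z: U.
Union: U.

U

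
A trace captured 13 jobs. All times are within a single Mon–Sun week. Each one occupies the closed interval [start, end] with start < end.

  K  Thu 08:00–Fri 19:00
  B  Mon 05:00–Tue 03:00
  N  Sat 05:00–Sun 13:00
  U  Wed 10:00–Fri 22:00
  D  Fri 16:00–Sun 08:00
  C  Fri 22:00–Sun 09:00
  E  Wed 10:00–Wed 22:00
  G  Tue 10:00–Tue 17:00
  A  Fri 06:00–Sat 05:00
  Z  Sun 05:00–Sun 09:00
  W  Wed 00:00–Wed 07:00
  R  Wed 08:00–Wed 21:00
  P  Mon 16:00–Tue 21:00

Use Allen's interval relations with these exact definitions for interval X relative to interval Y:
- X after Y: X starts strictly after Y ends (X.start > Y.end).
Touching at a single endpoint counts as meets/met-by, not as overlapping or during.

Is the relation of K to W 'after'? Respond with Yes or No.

K = [Thu 08:00, Fri 19:00], W = [Wed 00:00, Wed 07:00].
Actual relation of K to W: after.
Asked whether 'after' holds → Yes.

Yes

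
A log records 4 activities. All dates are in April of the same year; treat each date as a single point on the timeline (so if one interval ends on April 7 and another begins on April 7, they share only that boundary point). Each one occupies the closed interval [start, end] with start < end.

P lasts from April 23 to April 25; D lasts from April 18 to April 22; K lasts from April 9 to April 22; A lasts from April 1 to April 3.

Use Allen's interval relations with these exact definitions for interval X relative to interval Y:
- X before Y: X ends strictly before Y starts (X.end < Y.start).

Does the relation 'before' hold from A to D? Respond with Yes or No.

A = [April 1, April 3], D = [April 18, April 22].
Actual relation of A to D: before.
Asked whether 'before' holds → Yes.

Yes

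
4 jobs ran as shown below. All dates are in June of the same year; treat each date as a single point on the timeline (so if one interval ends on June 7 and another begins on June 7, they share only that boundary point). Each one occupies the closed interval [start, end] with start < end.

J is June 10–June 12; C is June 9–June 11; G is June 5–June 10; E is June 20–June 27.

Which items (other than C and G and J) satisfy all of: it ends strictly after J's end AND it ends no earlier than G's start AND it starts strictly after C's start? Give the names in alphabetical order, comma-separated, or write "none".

E

Conditions: its end is strictly after J's end (X.end > June 12) AND its end is no earlier than G's start (X.end >= June 5) AND its start is strictly after C's start (X.start > June 9).
E: end June 27 > June 12? ✓; end June 27 >= June 5? ✓; start June 20 > June 9? ✓ → yes.
Result: E.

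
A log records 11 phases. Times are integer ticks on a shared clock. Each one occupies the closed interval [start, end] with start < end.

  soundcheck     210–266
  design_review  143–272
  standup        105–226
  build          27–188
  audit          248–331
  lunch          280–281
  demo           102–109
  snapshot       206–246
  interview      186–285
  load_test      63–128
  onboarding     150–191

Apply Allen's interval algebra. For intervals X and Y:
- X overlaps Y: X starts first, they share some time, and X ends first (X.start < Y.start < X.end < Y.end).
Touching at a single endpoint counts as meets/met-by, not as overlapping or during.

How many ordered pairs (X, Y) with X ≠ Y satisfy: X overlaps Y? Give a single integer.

Checking all 110 ordered pairs for relation 'overlaps'; matching pairs in alphabetical order:
(build, design_review): build overlaps design_review ✓
(build, interview): build overlaps interview ✓
(build, onboarding): build overlaps onboarding ✓
(build, standup): build overlaps standup ✓
(demo, standup): demo overlaps standup ✓
(design_review, audit): design_review overlaps audit ✓
(design_review, interview): design_review overlaps interview ✓
(interview, audit): interview overlaps audit ✓
(load_test, standup): load_test overlaps standup ✓
(onboarding, interview): onboarding overlaps interview ✓
(snapshot, soundcheck): snapshot overlaps soundcheck ✓
(soundcheck, audit): soundcheck overlaps audit ✓
(standup, design_review): standup overlaps design_review ✓
(standup, interview): standup overlaps interview ✓
(standup, snapshot): standup overlaps snapshot ✓
(standup, soundcheck): standup overlaps soundcheck ✓
Count: 16.

16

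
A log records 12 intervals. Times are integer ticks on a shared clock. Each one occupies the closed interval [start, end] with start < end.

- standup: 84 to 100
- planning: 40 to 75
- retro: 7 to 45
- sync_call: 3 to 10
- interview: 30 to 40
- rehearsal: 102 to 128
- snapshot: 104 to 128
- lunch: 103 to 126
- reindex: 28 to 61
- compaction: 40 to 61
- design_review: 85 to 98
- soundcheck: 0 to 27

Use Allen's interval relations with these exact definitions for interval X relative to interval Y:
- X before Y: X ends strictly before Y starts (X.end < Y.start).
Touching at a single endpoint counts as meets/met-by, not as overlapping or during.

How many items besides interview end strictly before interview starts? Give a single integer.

2

Target interview = [30, 40].
compaction [40, 61] → met-by → no.
design_review [85, 98] → after → no.
lunch [103, 126] → after → no.
planning [40, 75] → met-by → no.
rehearsal [102, 128] → after → no.
reindex [28, 61] → contains → no.
retro [7, 45] → contains → no.
snapshot [104, 128] → after → no.
soundcheck [0, 27] → before → counts.
standup [84, 100] → after → no.
sync_call [3, 10] → before → counts.
Total: 2.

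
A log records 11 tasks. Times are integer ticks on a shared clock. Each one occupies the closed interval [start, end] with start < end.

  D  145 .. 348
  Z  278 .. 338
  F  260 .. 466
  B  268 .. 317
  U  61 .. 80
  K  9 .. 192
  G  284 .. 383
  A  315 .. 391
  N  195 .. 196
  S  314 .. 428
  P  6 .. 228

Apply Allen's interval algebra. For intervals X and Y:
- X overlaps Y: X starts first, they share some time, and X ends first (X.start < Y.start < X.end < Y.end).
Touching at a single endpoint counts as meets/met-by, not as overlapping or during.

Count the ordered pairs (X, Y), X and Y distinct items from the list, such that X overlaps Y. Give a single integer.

15

Checking all 110 ordered pairs for relation 'overlaps'; matching pairs in alphabetical order:
(B, A): B overlaps A ✓
(B, G): B overlaps G ✓
(B, S): B overlaps S ✓
(B, Z): B overlaps Z ✓
(D, A): D overlaps A ✓
(D, F): D overlaps F ✓
(D, G): D overlaps G ✓
(D, S): D overlaps S ✓
(G, A): G overlaps A ✓
(G, S): G overlaps S ✓
(K, D): K overlaps D ✓
(P, D): P overlaps D ✓
(Z, A): Z overlaps A ✓
(Z, G): Z overlaps G ✓
(Z, S): Z overlaps S ✓
Count: 15.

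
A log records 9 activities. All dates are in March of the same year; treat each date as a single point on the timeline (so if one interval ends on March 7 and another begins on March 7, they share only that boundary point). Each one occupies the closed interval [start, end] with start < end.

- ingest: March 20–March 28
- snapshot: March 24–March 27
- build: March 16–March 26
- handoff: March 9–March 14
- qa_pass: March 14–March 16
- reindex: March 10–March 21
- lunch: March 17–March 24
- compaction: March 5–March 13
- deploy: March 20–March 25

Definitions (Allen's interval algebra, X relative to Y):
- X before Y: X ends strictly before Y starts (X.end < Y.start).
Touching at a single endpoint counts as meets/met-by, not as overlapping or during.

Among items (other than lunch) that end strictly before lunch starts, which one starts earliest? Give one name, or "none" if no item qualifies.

compaction

Target lunch = [March 17, March 24].
build [March 16, March 26] → contains → excluded.
compaction [March 5, March 13] → before → candidate.
deploy [March 20, March 25] → overlapped-by → excluded.
handoff [March 9, March 14] → before → candidate.
ingest [March 20, March 28] → overlapped-by → excluded.
qa_pass [March 14, March 16] → before → candidate.
reindex [March 10, March 21] → overlaps → excluded.
snapshot [March 24, March 27] → met-by → excluded.
Among candidates, earliest start is March 5 → compaction.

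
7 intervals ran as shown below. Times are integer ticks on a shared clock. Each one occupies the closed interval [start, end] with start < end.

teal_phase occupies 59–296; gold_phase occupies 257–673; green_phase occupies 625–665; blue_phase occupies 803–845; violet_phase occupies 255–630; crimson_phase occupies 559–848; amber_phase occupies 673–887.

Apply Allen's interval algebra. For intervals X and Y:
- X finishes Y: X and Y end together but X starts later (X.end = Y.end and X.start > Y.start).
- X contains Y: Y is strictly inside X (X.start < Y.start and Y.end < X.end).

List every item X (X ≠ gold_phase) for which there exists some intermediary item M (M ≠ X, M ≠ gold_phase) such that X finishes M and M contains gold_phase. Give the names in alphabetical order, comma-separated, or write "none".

Target gold_phase = [257, 673].
Intermediaries M with M contains gold_phase: none.
Union: none.

none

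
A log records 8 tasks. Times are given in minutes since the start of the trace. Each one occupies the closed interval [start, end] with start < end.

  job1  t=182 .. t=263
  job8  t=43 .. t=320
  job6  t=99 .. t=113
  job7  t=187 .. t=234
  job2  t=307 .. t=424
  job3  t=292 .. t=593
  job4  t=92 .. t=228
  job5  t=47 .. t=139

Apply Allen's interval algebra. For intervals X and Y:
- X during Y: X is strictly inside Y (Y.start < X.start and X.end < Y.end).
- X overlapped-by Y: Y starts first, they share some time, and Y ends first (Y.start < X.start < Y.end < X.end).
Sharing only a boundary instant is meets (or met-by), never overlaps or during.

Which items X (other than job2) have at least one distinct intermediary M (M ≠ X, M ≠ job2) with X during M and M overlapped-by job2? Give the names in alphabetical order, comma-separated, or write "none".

Target job2 = [t=307, t=424].
Intermediaries M with M overlapped-by job2: none.
Union: none.

none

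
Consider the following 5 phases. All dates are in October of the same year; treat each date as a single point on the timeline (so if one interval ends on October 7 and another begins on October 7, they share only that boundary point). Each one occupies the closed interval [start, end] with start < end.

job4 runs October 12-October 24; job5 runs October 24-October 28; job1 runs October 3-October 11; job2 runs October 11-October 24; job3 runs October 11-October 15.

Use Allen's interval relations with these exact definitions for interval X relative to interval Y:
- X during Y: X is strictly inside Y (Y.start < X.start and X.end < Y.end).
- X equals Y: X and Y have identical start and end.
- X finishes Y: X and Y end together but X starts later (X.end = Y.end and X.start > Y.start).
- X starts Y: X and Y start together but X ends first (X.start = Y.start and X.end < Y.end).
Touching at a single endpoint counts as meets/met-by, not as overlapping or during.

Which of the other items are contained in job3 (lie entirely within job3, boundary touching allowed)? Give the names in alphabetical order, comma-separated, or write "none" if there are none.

none

Target job3 = [October 11, October 15].
job1 [October 3, October 11] → meets → no.
job2 [October 11, October 24] → started-by → no.
job4 [October 12, October 24] → overlapped-by → no.
job5 [October 24, October 28] → after → no.
Result: none.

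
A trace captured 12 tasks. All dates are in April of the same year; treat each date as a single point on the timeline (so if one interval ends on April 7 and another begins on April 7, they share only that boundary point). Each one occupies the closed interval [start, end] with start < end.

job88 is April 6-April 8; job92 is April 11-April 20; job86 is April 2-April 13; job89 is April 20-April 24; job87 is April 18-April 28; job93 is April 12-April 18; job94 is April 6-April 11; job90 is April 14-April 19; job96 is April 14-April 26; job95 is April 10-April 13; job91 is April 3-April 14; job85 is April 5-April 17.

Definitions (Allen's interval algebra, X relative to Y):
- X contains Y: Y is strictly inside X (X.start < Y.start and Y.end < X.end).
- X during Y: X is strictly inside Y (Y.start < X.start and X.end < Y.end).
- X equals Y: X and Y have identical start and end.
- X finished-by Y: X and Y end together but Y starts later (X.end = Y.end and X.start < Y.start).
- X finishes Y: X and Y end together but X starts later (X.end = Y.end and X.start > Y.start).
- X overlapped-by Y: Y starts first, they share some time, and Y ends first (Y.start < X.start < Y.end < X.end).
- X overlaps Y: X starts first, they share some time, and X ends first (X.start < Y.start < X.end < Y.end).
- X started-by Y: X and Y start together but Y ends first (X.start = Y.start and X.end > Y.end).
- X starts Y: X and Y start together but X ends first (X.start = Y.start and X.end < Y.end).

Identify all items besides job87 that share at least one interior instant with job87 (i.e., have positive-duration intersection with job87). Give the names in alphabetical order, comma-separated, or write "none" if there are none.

job89, job90, job92, job96

Target job87 = [April 18, April 28].
job85 [April 5, April 17] → before → no.
job86 [April 2, April 13] → before → no.
job88 [April 6, April 8] → before → no.
job89 [April 20, April 24] → during → yes.
job90 [April 14, April 19] → overlaps → yes.
job91 [April 3, April 14] → before → no.
job92 [April 11, April 20] → overlaps → yes.
job93 [April 12, April 18] → meets → no.
job94 [April 6, April 11] → before → no.
job95 [April 10, April 13] → before → no.
job96 [April 14, April 26] → overlaps → yes.
Result: job89, job90, job92, job96.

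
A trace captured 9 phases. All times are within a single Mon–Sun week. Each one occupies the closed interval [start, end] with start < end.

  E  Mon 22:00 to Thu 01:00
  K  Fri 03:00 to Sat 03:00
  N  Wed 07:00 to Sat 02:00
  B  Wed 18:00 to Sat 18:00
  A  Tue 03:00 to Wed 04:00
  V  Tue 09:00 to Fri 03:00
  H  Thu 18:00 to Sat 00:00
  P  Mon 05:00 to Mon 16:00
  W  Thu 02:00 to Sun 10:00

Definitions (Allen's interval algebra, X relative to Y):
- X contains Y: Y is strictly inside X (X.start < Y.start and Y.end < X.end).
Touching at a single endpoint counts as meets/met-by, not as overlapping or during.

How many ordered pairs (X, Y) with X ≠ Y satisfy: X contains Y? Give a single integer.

6

Checking all 72 ordered pairs for relation 'contains'; matching pairs in alphabetical order:
(B, H): B contains H ✓
(B, K): B contains K ✓
(E, A): E contains A ✓
(N, H): N contains H ✓
(W, H): W contains H ✓
(W, K): W contains K ✓
Count: 6.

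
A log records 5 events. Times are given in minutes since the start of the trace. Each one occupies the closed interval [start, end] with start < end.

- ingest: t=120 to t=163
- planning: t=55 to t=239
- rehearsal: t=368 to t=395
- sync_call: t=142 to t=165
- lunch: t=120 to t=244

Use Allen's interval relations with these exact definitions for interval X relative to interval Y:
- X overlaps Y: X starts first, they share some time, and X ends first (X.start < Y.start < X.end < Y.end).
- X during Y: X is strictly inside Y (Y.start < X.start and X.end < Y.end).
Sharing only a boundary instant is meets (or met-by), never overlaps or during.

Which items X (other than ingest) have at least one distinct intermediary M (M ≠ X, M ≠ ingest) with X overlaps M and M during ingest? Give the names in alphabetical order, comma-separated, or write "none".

Target ingest = [t=120, t=163].
Intermediaries M with M during ingest: none.
Union: none.

none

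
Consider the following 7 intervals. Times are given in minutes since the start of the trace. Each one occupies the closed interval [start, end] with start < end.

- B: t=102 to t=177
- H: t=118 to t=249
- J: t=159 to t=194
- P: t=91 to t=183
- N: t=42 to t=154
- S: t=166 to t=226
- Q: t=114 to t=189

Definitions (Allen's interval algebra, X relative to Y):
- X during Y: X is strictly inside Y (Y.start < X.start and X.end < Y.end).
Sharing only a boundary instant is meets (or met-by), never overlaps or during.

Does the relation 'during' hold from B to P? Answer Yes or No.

Yes

B = [t=102, t=177], P = [t=91, t=183].
Actual relation of B to P: during.
Asked whether 'during' holds → Yes.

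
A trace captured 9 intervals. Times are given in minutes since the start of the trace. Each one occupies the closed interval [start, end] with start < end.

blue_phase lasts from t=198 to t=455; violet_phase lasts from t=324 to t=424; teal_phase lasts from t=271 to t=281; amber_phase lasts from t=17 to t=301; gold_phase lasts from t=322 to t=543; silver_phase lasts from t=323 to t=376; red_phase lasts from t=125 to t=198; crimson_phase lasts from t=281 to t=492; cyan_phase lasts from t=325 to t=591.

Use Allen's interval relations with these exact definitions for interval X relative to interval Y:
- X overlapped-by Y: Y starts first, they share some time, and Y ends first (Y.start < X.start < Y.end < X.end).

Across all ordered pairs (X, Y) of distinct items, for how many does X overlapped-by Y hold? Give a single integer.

11

Checking all 72 ordered pairs for relation 'overlapped-by'; matching pairs in alphabetical order:
(blue_phase, amber_phase): blue_phase overlapped-by amber_phase ✓
(crimson_phase, amber_phase): crimson_phase overlapped-by amber_phase ✓
(crimson_phase, blue_phase): crimson_phase overlapped-by blue_phase ✓
(cyan_phase, blue_phase): cyan_phase overlapped-by blue_phase ✓
(cyan_phase, crimson_phase): cyan_phase overlapped-by crimson_phase ✓
(cyan_phase, gold_phase): cyan_phase overlapped-by gold_phase ✓
(cyan_phase, silver_phase): cyan_phase overlapped-by silver_phase ✓
(cyan_phase, violet_phase): cyan_phase overlapped-by violet_phase ✓
(gold_phase, blue_phase): gold_phase overlapped-by blue_phase ✓
(gold_phase, crimson_phase): gold_phase overlapped-by crimson_phase ✓
(violet_phase, silver_phase): violet_phase overlapped-by silver_phase ✓
Count: 11.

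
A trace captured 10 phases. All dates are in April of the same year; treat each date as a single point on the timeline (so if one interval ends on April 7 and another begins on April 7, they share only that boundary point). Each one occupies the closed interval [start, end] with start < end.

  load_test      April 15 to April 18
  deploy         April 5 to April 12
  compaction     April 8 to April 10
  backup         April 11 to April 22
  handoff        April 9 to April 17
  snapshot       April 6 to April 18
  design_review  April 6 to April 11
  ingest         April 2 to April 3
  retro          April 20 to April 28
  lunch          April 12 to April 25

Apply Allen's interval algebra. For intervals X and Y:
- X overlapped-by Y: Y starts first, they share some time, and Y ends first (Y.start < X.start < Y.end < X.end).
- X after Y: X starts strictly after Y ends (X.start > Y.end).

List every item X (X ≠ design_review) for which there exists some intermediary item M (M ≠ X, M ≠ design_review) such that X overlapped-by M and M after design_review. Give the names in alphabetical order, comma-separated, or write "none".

Target design_review = [April 6, April 11].
Intermediaries M with M after design_review: load_test, lunch, retro.
Via load_test — items with X overlapped-by load_test: none.
Via lunch — items with X overlapped-by lunch: retro.
Via retro — items with X overlapped-by retro: none.
Union: retro.

retro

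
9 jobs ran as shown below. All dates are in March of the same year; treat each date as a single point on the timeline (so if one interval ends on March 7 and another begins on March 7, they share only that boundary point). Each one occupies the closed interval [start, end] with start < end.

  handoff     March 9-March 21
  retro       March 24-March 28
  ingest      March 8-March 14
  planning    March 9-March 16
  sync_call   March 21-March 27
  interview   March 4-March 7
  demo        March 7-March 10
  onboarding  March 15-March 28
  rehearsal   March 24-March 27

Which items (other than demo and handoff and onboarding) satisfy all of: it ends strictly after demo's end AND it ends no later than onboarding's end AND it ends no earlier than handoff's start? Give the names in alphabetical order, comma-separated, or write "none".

ingest, planning, rehearsal, retro, sync_call

Conditions: its end is strictly after demo's end (X.end > March 10) AND its end is no later than onboarding's end (X.end <= March 28) AND its end is no earlier than handoff's start (X.end >= March 9).
ingest: end March 14 > March 10? ✓; end March 14 <= March 28? ✓; end March 14 >= March 9? ✓ → yes.
interview: end March 7 > March 10? ✗; end March 7 <= March 28? ✓; end March 7 >= March 9? ✗ → no.
planning: end March 16 > March 10? ✓; end March 16 <= March 28? ✓; end March 16 >= March 9? ✓ → yes.
rehearsal: end March 27 > March 10? ✓; end March 27 <= March 28? ✓; end March 27 >= March 9? ✓ → yes.
retro: end March 28 > March 10? ✓; end March 28 <= March 28? ✓; end March 28 >= March 9? ✓ → yes.
sync_call: end March 27 > March 10? ✓; end March 27 <= March 28? ✓; end March 27 >= March 9? ✓ → yes.
Result: ingest, planning, rehearsal, retro, sync_call.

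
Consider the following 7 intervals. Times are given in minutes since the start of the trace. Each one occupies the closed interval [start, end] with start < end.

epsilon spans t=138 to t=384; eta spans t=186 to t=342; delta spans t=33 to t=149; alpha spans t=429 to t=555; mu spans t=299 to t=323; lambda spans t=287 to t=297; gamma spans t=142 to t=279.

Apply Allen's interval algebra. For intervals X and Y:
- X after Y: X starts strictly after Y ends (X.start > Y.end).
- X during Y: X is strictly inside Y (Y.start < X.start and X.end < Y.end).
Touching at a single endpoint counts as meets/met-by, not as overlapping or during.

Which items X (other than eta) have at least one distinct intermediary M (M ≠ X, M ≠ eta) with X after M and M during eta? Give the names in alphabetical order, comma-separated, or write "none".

Target eta = [t=186, t=342].
Intermediaries M with M during eta: lambda, mu.
Via lambda — items with X after lambda: alpha, mu.
Via mu — items with X after mu: alpha.
Union: alpha, mu.

alpha, mu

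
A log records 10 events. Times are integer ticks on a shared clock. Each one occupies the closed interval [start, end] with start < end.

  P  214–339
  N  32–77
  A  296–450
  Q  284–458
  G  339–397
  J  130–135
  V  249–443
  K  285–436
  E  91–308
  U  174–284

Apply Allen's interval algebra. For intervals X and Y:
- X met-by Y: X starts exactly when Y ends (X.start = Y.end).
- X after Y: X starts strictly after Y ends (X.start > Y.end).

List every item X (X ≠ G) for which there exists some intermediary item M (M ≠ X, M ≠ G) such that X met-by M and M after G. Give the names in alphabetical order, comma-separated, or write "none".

Target G = [339, 397].
Intermediaries M with M after G: none.
Union: none.

none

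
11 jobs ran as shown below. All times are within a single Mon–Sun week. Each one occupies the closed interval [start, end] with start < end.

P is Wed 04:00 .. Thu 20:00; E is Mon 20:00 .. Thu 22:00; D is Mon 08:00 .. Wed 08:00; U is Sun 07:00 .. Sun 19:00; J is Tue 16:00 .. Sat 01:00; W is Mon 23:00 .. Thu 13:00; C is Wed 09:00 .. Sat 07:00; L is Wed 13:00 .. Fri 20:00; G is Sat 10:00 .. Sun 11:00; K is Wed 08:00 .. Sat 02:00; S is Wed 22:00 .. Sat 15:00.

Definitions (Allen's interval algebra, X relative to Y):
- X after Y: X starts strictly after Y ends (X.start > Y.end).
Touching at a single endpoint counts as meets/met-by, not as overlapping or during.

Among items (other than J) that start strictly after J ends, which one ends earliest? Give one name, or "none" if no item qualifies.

G

Target J = [Tue 16:00, Sat 01:00].
C [Wed 09:00, Sat 07:00] → overlapped-by → excluded.
D [Mon 08:00, Wed 08:00] → overlaps → excluded.
E [Mon 20:00, Thu 22:00] → overlaps → excluded.
G [Sat 10:00, Sun 11:00] → after → candidate.
K [Wed 08:00, Sat 02:00] → overlapped-by → excluded.
L [Wed 13:00, Fri 20:00] → during → excluded.
P [Wed 04:00, Thu 20:00] → during → excluded.
S [Wed 22:00, Sat 15:00] → overlapped-by → excluded.
U [Sun 07:00, Sun 19:00] → after → candidate.
W [Mon 23:00, Thu 13:00] → overlaps → excluded.
Among candidates, earliest end is Sun 11:00 → G.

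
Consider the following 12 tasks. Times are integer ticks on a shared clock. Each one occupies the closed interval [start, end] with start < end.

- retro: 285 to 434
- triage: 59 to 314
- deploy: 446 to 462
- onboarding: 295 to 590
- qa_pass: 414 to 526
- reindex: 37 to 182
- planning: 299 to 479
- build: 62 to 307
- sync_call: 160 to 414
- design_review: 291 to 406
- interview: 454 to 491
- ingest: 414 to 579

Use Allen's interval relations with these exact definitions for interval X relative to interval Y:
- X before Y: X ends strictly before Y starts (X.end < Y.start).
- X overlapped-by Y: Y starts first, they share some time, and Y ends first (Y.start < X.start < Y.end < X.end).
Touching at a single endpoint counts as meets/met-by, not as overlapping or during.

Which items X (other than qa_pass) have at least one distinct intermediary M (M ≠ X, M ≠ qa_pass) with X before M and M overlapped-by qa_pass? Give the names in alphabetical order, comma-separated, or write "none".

Target qa_pass = [414, 526].
Intermediaries M with M overlapped-by qa_pass: none.
Union: none.

none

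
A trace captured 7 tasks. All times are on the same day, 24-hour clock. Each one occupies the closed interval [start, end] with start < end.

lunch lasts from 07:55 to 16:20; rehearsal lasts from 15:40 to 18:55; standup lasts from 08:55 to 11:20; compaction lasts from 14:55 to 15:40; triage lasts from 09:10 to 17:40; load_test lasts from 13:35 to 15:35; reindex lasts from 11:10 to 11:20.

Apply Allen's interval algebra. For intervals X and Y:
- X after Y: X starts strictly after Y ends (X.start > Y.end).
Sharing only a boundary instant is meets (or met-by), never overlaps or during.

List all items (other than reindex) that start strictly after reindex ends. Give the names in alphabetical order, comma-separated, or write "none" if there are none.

compaction, load_test, rehearsal

Target reindex = [11:10, 11:20].
compaction [14:55, 15:40] → after → yes.
load_test [13:35, 15:35] → after → yes.
lunch [07:55, 16:20] → contains → no.
rehearsal [15:40, 18:55] → after → yes.
standup [08:55, 11:20] → finished-by → no.
triage [09:10, 17:40] → contains → no.
Result: compaction, load_test, rehearsal.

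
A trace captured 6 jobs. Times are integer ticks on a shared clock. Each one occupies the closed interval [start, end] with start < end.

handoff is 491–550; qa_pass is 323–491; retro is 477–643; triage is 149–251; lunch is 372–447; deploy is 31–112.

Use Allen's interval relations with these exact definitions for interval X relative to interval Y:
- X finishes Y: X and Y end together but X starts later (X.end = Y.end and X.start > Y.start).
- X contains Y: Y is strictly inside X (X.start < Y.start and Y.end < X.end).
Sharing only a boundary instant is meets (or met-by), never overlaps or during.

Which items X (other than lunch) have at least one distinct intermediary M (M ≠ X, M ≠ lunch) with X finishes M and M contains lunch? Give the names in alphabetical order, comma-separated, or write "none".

Target lunch = [372, 447].
Intermediaries M with M contains lunch: qa_pass.
Via qa_pass — items with X finishes qa_pass: none.
Union: none.

none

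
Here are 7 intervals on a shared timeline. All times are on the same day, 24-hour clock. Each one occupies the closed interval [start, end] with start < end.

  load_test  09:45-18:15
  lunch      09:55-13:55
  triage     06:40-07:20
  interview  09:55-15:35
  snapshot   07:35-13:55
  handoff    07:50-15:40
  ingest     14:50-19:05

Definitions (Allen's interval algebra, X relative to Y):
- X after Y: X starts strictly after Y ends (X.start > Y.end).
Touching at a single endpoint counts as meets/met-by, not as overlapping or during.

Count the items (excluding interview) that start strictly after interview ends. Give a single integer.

0

Target interview = [09:55, 15:35].
handoff [07:50, 15:40] → contains → no.
ingest [14:50, 19:05] → overlapped-by → no.
load_test [09:45, 18:15] → contains → no.
lunch [09:55, 13:55] → starts → no.
snapshot [07:35, 13:55] → overlaps → no.
triage [06:40, 07:20] → before → no.
Total: 0.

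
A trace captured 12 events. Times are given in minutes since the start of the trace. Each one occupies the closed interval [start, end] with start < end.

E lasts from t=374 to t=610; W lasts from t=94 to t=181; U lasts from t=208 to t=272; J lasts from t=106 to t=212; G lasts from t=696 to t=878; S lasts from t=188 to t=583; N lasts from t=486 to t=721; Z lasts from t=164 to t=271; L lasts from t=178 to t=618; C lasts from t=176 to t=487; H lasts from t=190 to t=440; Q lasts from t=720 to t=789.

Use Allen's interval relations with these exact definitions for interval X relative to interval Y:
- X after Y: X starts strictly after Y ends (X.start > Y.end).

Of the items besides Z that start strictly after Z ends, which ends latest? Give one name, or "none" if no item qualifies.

G

Target Z = [t=164, t=271].
C [t=176, t=487] → overlapped-by → excluded.
E [t=374, t=610] → after → candidate.
G [t=696, t=878] → after → candidate.
H [t=190, t=440] → overlapped-by → excluded.
J [t=106, t=212] → overlaps → excluded.
L [t=178, t=618] → overlapped-by → excluded.
N [t=486, t=721] → after → candidate.
Q [t=720, t=789] → after → candidate.
S [t=188, t=583] → overlapped-by → excluded.
U [t=208, t=272] → overlapped-by → excluded.
W [t=94, t=181] → overlaps → excluded.
Among candidates, latest end is t=878 → G.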